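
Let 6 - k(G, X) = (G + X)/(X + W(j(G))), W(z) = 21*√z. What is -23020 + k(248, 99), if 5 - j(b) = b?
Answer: (-4349646*√3 + 2278733*I)/(9*(-11*I + 21*√3)) ≈ -23014.0 + 0.97118*I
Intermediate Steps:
j(b) = 5 - b
k(G, X) = 6 - (G + X)/(X + 21*√(5 - G))
-23020 + k(248, 99) = -23020 + (-1*248 + 5*99 + 126*√(5 - 1*248))/(99 + 21*√(5 - 1*248)) = -23020 + (-248 + 495 + 126*√(5 - 248))/(99 + 21*√(5 - 248)) = -23020 + (-248 + 495 + 126*√(-243))/(99 + 21*√(-243)) = -23020 + (-248 + 495 + 126*(9*I*√3))/(99 + 21*(9*I*√3)) = -23020 + (-248 + 495 + 1134*I*√3)/(99 + 189*I*√3) = -23020 + (247 + 1134*I*√3)/(99 + 189*I*√3)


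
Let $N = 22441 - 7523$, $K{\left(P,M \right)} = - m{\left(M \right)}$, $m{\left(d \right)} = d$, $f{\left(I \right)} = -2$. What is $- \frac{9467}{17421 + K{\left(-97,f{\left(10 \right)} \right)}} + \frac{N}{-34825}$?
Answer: $- \frac{84229227}{86679425} \approx -0.97173$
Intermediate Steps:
$K{\left(P,M \right)} = - M$
$N = 14918$
$- \frac{9467}{17421 + K{\left(-97,f{\left(10 \right)} \right)}} + \frac{N}{-34825} = - \frac{9467}{17421 - -2} + \frac{14918}{-34825} = - \frac{9467}{17421 + 2} + 14918 \left(- \frac{1}{34825}\right) = - \frac{9467}{17423} - \frac{14918}{34825} = - \frac{84229227}{86679425}$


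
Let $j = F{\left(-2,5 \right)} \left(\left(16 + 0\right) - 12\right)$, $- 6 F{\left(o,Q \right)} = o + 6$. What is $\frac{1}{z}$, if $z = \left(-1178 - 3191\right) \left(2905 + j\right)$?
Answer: $- \frac{3}{38040883} \approx -7.8863 \cdot 10^{-8}$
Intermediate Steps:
$F{\left(o,Q \right)} = -1 - \frac{o}{6}$ ($F{\left(o,Q \right)} = - \frac{o + 6}{6} = - \frac{6 + o}{6} = -1 - \frac{o}{6}$)
$j = - \frac{8}{3}$ ($j = \left(-1 - - \frac{1}{3}\right) \left(\left(16 + 0\right) - 12\right) = \left(-1 + \frac{1}{3}\right) \left(16 - 12\right) = \left(- \frac{2}{3}\right) 4 = - \frac{8}{3} \approx -2.6667$)
$z = - \frac{38040883}{3}$ ($z = \left(-1178 - 3191\right) \left(2905 - \frac{8}{3}\right) = \left(-4369\right) \frac{8707}{3} = - \frac{38040883}{3} \approx -1.268 \cdot 10^{7}$)
$\frac{1}{z} = \frac{1}{- \frac{38040883}{3}} = - \frac{3}{38040883}$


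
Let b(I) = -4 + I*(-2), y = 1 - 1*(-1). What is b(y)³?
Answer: -512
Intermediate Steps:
y = 2 (y = 1 + 1 = 2)
b(I) = -4 - 2*I
b(y)³ = (-4 - 2*2)³ = (-4 - 4)³ = (-8)³ = -512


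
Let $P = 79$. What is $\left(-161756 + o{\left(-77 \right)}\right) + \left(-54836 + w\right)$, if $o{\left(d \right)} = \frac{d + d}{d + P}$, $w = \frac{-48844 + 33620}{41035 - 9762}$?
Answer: $- \frac{615991351}{2843} \approx -2.1667 \cdot 10^{5}$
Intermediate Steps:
$w = - \frac{1384}{2843}$ ($w = - \frac{15224}{31273} = \left(-15224\right) \frac{1}{31273} = - \frac{1384}{2843} \approx -0.48681$)
$o{\left(d \right)} = \frac{2 d}{79 + d}$ ($o{\left(d \right)} = \frac{d + d}{d + 79} = \frac{2 d}{79 + d}$)
$\left(-161756 + o{\left(-77 \right)}\right) + \left(-54836 + w\right) = \left(-161756 + 2 \left(-77\right) \frac{1}{79 - 77}\right) - \frac{155900132}{2843} = \left(-161756 + 2 \left(-77\right) \frac{1}{2}\right) - \frac{155900132}{2843} = \left(-161756 - 77\right) - \frac{155900132}{2843} = -161833 - \frac{155900132}{2843} = - \frac{615991351}{2843}$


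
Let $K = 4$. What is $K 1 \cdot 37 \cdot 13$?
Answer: $1924$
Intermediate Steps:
$K 1 \cdot 37 \cdot 13 = 4 \cdot 1 \cdot 37 \cdot 13 = 4 \cdot 37 \cdot 13 = 148 \cdot 13 = 1924$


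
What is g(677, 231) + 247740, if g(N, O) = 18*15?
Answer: 248010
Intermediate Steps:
g(N, O) = 270
g(677, 231) + 247740 = 270 + 247740 = 248010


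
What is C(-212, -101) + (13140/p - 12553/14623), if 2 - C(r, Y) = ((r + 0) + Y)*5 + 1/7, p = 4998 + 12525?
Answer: 44606868833/28470981 ≈ 1566.7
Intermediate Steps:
p = 17523
C(r, Y) = 13/7 - 5*Y - 5*r (C(r, Y) = 2 - (((r + 0) + Y)*5 + 1/7) = 2 - ((r + Y)*5 + ⅐) = 2 - ((Y + r)*5 + ⅐) = 2 - ((5*Y + 5*r) + ⅐) = 2 - (⅐ + 5*Y + 5*r) = 2 + (-⅐ - 5*Y - 5*r) = 13/7 - 5*Y - 5*r)
C(-212, -101) + (13140/p - 12553/14623) = (13/7 - 5*(-101) - 5*(-212)) + (13140/17523 - 12553/14623) = (13/7 + 505 + 1060) + (13140*(1/17523) - 12553*1/14623) = 10968/7 + (1460/1947 - 12553/14623) = 10968/7 - 3091111/28470981 = 44606868833/28470981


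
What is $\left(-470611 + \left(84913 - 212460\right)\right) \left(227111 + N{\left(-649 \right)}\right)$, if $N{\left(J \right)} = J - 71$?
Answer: $-135417587778$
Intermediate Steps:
$N{\left(J \right)} = -71 + J$ ($N{\left(J \right)} = J - 71 = -71 + J$)
$\left(-470611 + \left(84913 - 212460\right)\right) \left(227111 + N{\left(-649 \right)}\right) = \left(-470611 + \left(84913 - 212460\right)\right) \left(227111 - 720\right) = \left(-470611 - 127547\right) 226391 = \left(-598158\right) 226391 = -135417587778$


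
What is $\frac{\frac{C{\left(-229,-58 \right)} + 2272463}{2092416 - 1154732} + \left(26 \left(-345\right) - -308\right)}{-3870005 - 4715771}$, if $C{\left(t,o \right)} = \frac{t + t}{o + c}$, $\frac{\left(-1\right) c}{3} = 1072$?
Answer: $\frac{1661544020817}{1647383651177176} \approx 0.0010086$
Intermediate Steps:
$c = -3216$ ($c = \left(-3\right) 1072 = -3216$)
$C{\left(t,o \right)} = \frac{2 t}{-3216 + o}$ ($C{\left(t,o \right)} = \frac{t + t}{o - 3216} = \frac{2 t}{-3216 + o}$)
$\frac{\frac{C{\left(-229,-58 \right)} + 2272463}{2092416 - 1154732} + \left(26 \left(-345\right) - -308\right)}{-3870005 - 4715771} = \frac{\frac{2 \left(-229\right) \frac{1}{-3216 - 58} + 2272463}{2092416 - 1154732} + \left(26 \left(-345\right) - -308\right)}{-3870005 - 4715771} = \frac{\frac{2 \left(-229\right) \frac{1}{-3274} + 2272463}{937684} + \left(-8970 + 308\right)}{-8585776} = \left(\left(2 \left(-229\right) \left(- \frac{1}{3274}\right) + 2272463\right) \frac{1}{937684} - 8662\right) \left(- \frac{1}{8585776}\right) = \left(\left(\frac{229}{1637} + 2272463\right) \frac{1}{937684} - 8662\right) \left(- \frac{1}{8585776}\right) = \left(\frac{3720022160}{1637} \cdot \frac{1}{937684} - 8662\right) \left(- \frac{1}{8585776}\right) = \left(\frac{930005540}{383747177} - 8662\right) \left(- \frac{1}{8585776}\right) = \left(- \frac{3323088041634}{383747177}\right) \left(- \frac{1}{8585776}\right) = \frac{1661544020817}{1647383651177176}$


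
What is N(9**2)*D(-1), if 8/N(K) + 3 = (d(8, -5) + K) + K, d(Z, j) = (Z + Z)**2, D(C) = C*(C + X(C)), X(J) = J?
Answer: 16/415 ≈ 0.038554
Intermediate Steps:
D(C) = 2*C**2 (D(C) = C*(C + C) = C*(2*C) = 2*C**2)
d(Z, j) = 4*Z**2 (d(Z, j) = (2*Z)**2 = 4*Z**2)
N(K) = 8/(253 + 2*K) (N(K) = 8/(-3 + ((4*8**2 + K) + K)) = 8/(-3 + ((4*64 + K) + K)) = 8/(-3 + ((256 + K) + K)) = 8/(-3 + (256 + 2*K)) = 8/(253 + 2*K))
N(9**2)*D(-1) = (8/(253 + 2*9**2))*(2*(-1)**2) = (8/(253 + 2*81))*(2*1) = (8/(253 + 162))*2 = (8/415)*2 = 16/415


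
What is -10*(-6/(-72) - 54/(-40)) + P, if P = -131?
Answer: -436/3 ≈ -145.33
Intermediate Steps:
-10*(-6/(-72) - 54/(-40)) + P = -10*(-6/(-72) - 54/(-40)) - 131 = -10*(-6*(-1/72) - 54*(-1/40)) - 131 = -10*(1/12 + 27/20) - 131 = -10*43/30 - 131 = -43/3 - 131 = -436/3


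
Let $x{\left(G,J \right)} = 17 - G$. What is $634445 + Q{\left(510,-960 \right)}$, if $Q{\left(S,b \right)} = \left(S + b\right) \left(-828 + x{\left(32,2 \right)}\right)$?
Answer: $1013795$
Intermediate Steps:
$Q{\left(S,b \right)} = - 843 S - 843 b$ ($Q{\left(S,b \right)} = \left(S + b\right) \left(-828 + \left(17 - 32\right)\right) = \left(S + b\right) \left(-828 - 15\right) = \left(S + b\right) \left(-843\right) = - 843 S - 843 b$)
$634445 + Q{\left(510,-960 \right)} = 634445 - -379350 = 634445 + \left(-429930 + 809280\right) = 634445 + 379350 = 1013795$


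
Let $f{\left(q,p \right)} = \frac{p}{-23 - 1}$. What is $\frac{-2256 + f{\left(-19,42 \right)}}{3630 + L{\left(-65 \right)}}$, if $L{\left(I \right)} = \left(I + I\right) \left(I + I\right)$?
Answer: $- \frac{9031}{82120} \approx -0.10997$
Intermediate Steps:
$f{\left(q,p \right)} = - \frac{p}{24}$ ($f{\left(q,p \right)} = \frac{p}{-23 - 1} = \frac{p}{-24} = p \left(- \frac{1}{24}\right) = - \frac{p}{24}$)
$L{\left(I \right)} = 4 I^{2}$ ($L{\left(I \right)} = 2 I 2 I = 4 I^{2}$)
$\frac{-2256 + f{\left(-19,42 \right)}}{3630 + L{\left(-65 \right)}} = \frac{-2256 - \frac{7}{4}}{3630 + 4 \left(-65\right)^{2}} = \frac{-2256 - \frac{7}{4}}{3630 + 4 \cdot 4225} = - \frac{9031}{4 \left(3630 + 16900\right)} = - \frac{9031}{4 \cdot 20530} = \left(- \frac{9031}{4}\right) \frac{1}{20530} = - \frac{9031}{82120}$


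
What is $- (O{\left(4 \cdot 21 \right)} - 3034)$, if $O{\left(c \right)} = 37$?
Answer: $2997$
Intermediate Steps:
$- (O{\left(4 \cdot 21 \right)} - 3034) = - (37 - 3034) = \left(-1\right) \left(-2997\right) = 2997$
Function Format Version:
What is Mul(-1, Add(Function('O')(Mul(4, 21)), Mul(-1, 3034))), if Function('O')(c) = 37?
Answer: 2997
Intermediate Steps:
Mul(-1, Add(Function('O')(Mul(4, 21)), Mul(-1, 3034))) = Mul(-1, Add(37, Mul(-1, 3034))) = Mul(-1, Add(37, -3034)) = Mul(-1, -2997) = 2997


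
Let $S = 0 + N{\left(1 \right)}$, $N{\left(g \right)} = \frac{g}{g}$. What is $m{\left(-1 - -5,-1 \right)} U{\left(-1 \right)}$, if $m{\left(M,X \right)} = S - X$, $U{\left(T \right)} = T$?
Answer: $-2$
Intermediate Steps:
$N{\left(g \right)} = 1$
$S = 1$ ($S = 0 + 1 = 1$)
$m{\left(M,X \right)} = 1 - X$
$m{\left(-1 - -5,-1 \right)} U{\left(-1 \right)} = \left(1 - -1\right) \left(-1\right) = \left(1 + 1\right) \left(-1\right) = 2 \left(-1\right) = -2$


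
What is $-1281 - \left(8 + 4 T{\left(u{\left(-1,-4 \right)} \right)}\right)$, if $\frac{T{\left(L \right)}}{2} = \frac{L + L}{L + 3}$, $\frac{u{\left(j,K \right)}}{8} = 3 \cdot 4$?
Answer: $- \frac{43049}{33} \approx -1304.5$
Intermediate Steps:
$u{\left(j,K \right)} = 96$ ($u{\left(j,K \right)} = 8 \cdot 3 \cdot 4 = 8 \cdot 12 = 96$)
$T{\left(L \right)} = \frac{4 L}{3 + L}$ ($T{\left(L \right)} = 2 \frac{L + L}{L + 3} = 2 \frac{2 L}{3 + L} = \frac{4 L}{3 + L}$)
$-1281 - \left(8 + 4 T{\left(u{\left(-1,-4 \right)} \right)}\right) = -1281 - \left(8 + 4 \cdot 4 \cdot 96 \frac{1}{3 + 96}\right) = -1281 - \left(8 + 4 \cdot 4 \cdot 96 \cdot \frac{1}{99}\right) = -1281 - \frac{776}{33} = - \frac{43049}{33}$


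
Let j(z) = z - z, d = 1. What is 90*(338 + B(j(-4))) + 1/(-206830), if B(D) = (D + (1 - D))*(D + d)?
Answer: 6310383299/206830 ≈ 30510.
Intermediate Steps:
j(z) = 0
B(D) = 1 + D (B(D) = (D + (1 - D))*(D + 1) = 1*(1 + D) = 1 + D)
90*(338 + B(j(-4))) + 1/(-206830) = 90*(338 + (1 + 0)) + 1/(-206830) = 90*(338 + 1) - 1/206830 = 90*339 - 1/206830 = 30510 - 1/206830 = 6310383299/206830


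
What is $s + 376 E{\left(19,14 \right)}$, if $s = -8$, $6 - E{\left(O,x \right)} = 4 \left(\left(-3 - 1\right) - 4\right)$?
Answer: $14280$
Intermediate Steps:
$E{\left(O,x \right)} = 38$ ($E{\left(O,x \right)} = 6 - 4 \left(\left(-3 - 1\right) - 4\right) = 6 - 4 \left(-4 - 4\right) = 6 - 4 \left(-8\right) = 6 - -32 = 6 + 32 = 38$)
$s + 376 E{\left(19,14 \right)} = -8 + 376 \cdot 38 = -8 + 14288 = 14280$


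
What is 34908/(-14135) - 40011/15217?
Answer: -1096750521/215092295 ≈ -5.0990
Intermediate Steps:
34908/(-14135) - 40011/15217 = 34908*(-1/14135) - 40011*1/15217 = -34908/14135 - 40011/15217 = -1096750521/215092295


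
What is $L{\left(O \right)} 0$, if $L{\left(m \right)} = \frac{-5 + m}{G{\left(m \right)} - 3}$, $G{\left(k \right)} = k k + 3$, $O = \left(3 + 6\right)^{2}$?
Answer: $0$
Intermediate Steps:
$O = 81$ ($O = 9^{2} = 81$)
$G{\left(k \right)} = 3 + k^{2}$ ($G{\left(k \right)} = k^{2} + 3 = 3 + k^{2}$)
$L{\left(m \right)} = \frac{-5 + m}{m^{2}}$ ($L{\left(m \right)} = \frac{-5 + m}{\left(3 + m^{2}\right) - 3} = \frac{-5 + m}{m^{2}}$)
$L{\left(O \right)} 0 = \frac{-5 + 81}{6561} \cdot 0 = \frac{1}{6561} \cdot 76 \cdot 0 = \frac{76}{6561} \cdot 0 = 0$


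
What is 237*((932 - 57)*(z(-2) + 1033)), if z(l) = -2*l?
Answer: 215047875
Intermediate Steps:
237*((932 - 57)*(z(-2) + 1033)) = 237*((932 - 57)*(-2*(-2) + 1033)) = 237*(875*(4 + 1033)) = 237*(875*1037) = 237*907375 = 215047875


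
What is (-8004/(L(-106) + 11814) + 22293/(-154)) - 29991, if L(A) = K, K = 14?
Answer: -13723470153/455378 ≈ -30136.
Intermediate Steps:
L(A) = 14
(-8004/(L(-106) + 11814) + 22293/(-154)) - 29991 = (-8004/(14 + 11814) + 22293/(-154)) - 29991 = (-8004/11828 + 22293*(-1/154)) - 29991 = (-8004*1/11828 - 22293/154) - 29991 = (-2001/2957 - 22293/154) - 29991 = -66228555/455378 - 29991 = -13723470153/455378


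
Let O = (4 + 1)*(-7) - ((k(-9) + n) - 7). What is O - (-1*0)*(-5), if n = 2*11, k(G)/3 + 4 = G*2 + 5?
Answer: 1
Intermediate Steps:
k(G) = 3 + 6*G (k(G) = -12 + 3*(G*2 + 5) = -12 + 3*(2*G + 5) = -12 + 3*(5 + 2*G) = -12 + (15 + 6*G) = 3 + 6*G)
n = 22
O = 1 (O = (4 + 1)*(-7) - (((3 + 6*(-9)) + 22) - 7) = 5*(-7) - (((3 - 54) + 22) - 7) = -35 - ((-51 + 22) - 7) = -35 - (-29 - 7) = -35 - 1*(-36) = -35 + 36 = 1)
O - (-1*0)*(-5) = 1 - (-1*0)*(-5) = 1 - 0*(-5) = 1 - 1*0 = 1 + 0 = 1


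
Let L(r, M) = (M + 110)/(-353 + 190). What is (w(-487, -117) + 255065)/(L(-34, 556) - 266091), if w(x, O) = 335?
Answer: -41630200/43373499 ≈ -0.95981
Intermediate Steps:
L(r, M) = -110/163 - M/163 (L(r, M) = (110 + M)/(-163) = (110 + M)*(-1/163) = -110/163 - M/163)
(w(-487, -117) + 255065)/(L(-34, 556) - 266091) = (335 + 255065)/((-110/163 - 1/163*556) - 266091) = 255400/((-110/163 - 556/163) - 266091) = 255400/(-666/163 - 266091) = 255400/(-43373499/163) = 255400*(-163/43373499) = -41630200/43373499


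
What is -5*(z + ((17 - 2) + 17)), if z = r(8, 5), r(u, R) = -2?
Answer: -150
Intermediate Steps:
z = -2
-5*(z + ((17 - 2) + 17)) = -5*(-2 + ((17 - 2) + 17)) = -5*(-2 + (15 + 17)) = -5*(-2 + 32) = -5*30 = -150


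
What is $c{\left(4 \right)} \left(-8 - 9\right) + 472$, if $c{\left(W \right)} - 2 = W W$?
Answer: $166$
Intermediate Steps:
$c{\left(W \right)} = 2 + W^{2}$ ($c{\left(W \right)} = 2 + W W = 2 + W^{2}$)
$c{\left(4 \right)} \left(-8 - 9\right) + 472 = \left(2 + 4^{2}\right) \left(-8 - 9\right) + 472 = \left(2 + 16\right) \left(-8 - 9\right) + 472 = 18 \left(-17\right) + 472 = -306 + 472 = 166$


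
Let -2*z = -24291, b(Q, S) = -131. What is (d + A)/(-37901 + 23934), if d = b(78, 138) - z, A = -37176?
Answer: 98905/27934 ≈ 3.5407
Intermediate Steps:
z = 24291/2 (z = -1/2*(-24291) = 24291/2 ≈ 12146.)
d = -24553/2 (d = -131 - 1*24291/2 = -131 - 24291/2 = -24553/2 ≈ -12277.)
(d + A)/(-37901 + 23934) = (-24553/2 - 37176)/(-37901 + 23934) = -98905/2/(-13967) = -98905/2*(-1/13967) = 98905/27934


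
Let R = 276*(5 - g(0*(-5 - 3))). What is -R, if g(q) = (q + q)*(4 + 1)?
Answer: -1380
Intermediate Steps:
g(q) = 10*q (g(q) = (2*q)*5 = 10*q)
R = 1380 (R = 276*(5 - 10*0*(-5 - 3)) = 276*(5 - 10*0*(-8)) = 276*(5 - 10*0) = 276*(5 - 1*0) = 276*(5 + 0) = 276*5 = 1380)
-R = -1*1380 = -1380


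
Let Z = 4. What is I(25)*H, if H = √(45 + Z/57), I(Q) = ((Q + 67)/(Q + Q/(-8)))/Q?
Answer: 736*√146433/249375 ≈ 1.1294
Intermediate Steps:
I(Q) = 8*(67 + Q)/(7*Q²) (I(Q) = ((67 + Q)/(Q + Q*(-⅛)))/Q = ((67 + Q)/(Q - Q/8))/Q = ((67 + Q)/((7*Q/8)))/Q = ((67 + Q)*(8/(7*Q)))/Q = (8*(67 + Q)/(7*Q))/Q = 8*(67 + Q)/(7*Q²))
H = √146433/57 (H = √(45 + 4/57) = √(2569/57) = √146433/57 ≈ 6.7134)
I(25)*H = ((8/7)*(67 + 25)/25²)*(√146433/57) = ((8/7)*(1/625)*92)*(√146433/57) = 736*(√146433/57)/4375 = 736*√146433/249375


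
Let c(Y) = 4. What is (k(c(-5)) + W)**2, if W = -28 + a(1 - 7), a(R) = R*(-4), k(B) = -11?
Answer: 225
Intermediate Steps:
a(R) = -4*R
W = -4 (W = -28 - 4*(1 - 7) = -28 - 4*(-6) = -28 + 24 = -4)
(k(c(-5)) + W)**2 = (-11 - 4)**2 = (-15)**2 = 225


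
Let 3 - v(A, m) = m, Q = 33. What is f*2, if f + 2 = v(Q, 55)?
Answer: -108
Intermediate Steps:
v(A, m) = 3 - m
f = -54 (f = -2 + (3 - 1*55) = -2 + (3 - 55) = -2 - 52 = -54)
f*2 = -54*2 = -108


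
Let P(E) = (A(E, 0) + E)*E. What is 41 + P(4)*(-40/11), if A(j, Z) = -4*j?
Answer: 2371/11 ≈ 215.55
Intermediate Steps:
P(E) = -3*E² (P(E) = (-4*E + E)*E = (-3*E)*E = -3*E²)
41 + P(4)*(-40/11) = 41 + (-3*4²)*(-40/11) = 41 + (-3*16)*(-40*1/11) = 41 - 48*(-40/11) = 41 + 1920/11 = 2371/11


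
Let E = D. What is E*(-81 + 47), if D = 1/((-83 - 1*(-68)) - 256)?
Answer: 34/271 ≈ 0.12546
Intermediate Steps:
D = -1/271 (D = 1/((-83 + 68) - 256) = 1/(-15 - 256) = 1/(-271) = -1/271 ≈ -0.0036900)
E = -1/271 ≈ -0.0036900
E*(-81 + 47) = -(-81 + 47)/271 = -1/271*(-34) = 34/271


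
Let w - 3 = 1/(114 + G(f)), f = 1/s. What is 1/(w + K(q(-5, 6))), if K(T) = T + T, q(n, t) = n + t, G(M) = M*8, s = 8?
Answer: 115/576 ≈ 0.19965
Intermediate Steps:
f = ⅛ (f = 1/8 = ⅛ ≈ 0.12500)
G(M) = 8*M
w = 346/115 (w = 3 + 1/(114 + 8*(⅛)) = 3 + 1/(114 + 1) = 3 + 1/115 = 346/115 ≈ 3.0087)
K(T) = 2*T
1/(w + K(q(-5, 6))) = 1/(346/115 + 2*(-5 + 6)) = 1/(346/115 + 2*1) = 1/(346/115 + 2) = 1/(576/115) = 115/576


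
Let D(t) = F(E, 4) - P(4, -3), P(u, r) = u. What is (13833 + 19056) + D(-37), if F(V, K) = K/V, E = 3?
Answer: 98659/3 ≈ 32886.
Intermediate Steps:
D(t) = -8/3 (D(t) = 4/3 - 1*4 = 4*(⅓) - 4 = 4/3 - 4 = -8/3)
(13833 + 19056) + D(-37) = (13833 + 19056) - 8/3 = 32889 - 8/3 = 98659/3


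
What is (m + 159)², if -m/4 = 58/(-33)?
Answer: 30019441/1089 ≈ 27566.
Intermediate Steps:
m = 232/33 (m = -232/(-33) = -232*(-1)/33 = -4*(-58/33) = 232/33 ≈ 7.0303)
(m + 159)² = (232/33 + 159)² = (5479/33)² = 30019441/1089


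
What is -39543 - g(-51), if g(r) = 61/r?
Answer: -2016632/51 ≈ -39542.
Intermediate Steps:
-39543 - g(-51) = -39543 - 61/(-51) = -39543 - 61*(-1)/51 = -39543 - 1*(-61/51) = -39543 + 61/51 = -2016632/51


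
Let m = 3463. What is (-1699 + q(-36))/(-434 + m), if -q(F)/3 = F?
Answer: -1591/3029 ≈ -0.52526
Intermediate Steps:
q(F) = -3*F
(-1699 + q(-36))/(-434 + m) = (-1699 - 3*(-36))/(-434 + 3463) = (-1699 + 108)/3029 = -1591*1/3029 = -1591/3029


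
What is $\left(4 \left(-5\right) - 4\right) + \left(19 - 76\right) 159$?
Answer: $-9087$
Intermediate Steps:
$\left(4 \left(-5\right) - 4\right) + \left(19 - 76\right) 159 = \left(-20 - 4\right) - 9063 = -24 - 9063 = -9087$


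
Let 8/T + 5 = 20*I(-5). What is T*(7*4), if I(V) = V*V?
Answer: 224/495 ≈ 0.45253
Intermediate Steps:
I(V) = V²
T = 8/495 (T = 8/(-5 + 20*(-5)²) = 8/(-5 + 20*25) = 8/(-5 + 500) = 8/495 ≈ 0.016162)
T*(7*4) = 8*(7*4)/495 = (8/495)*28 = 224/495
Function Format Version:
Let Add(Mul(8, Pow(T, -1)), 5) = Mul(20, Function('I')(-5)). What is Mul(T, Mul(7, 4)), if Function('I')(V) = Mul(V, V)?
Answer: Rational(224, 495) ≈ 0.45253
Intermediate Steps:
Function('I')(V) = Pow(V, 2)
T = Rational(8, 495) (T = Mul(8, Pow(Add(-5, Mul(20, Pow(-5, 2))), -1)) = Mul(8, Pow(Add(-5, Mul(20, 25)), -1)) = Mul(8, Pow(Add(-5, 500), -1)) = Mul(8, Pow(495, -1)) = Mul(8, Rational(1, 495)) = Rational(8, 495) ≈ 0.016162)
Mul(T, Mul(7, 4)) = Mul(Rational(8, 495), Mul(7, 4)) = Mul(Rational(8, 495), 28) = Rational(224, 495)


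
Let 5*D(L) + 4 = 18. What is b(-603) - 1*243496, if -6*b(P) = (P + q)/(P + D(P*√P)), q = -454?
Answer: -4384394261/18006 ≈ -2.4350e+5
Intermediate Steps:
D(L) = 14/5 (D(L) = -⅘ + (⅕)*18 = -⅘ + 18/5 = 14/5)
b(P) = -(-454 + P)/(6*(14/5 + P)) (b(P) = -(P - 454)/(6*(P + 14/5)) = -(-454 + P)/(6*(14/5 + P)))
b(-603) - 1*243496 = 5*(454 - 1*(-603))/(6*(14 + 5*(-603))) - 1*243496 = 5*(454 + 603)/(6*(14 - 3015)) - 243496 = (⅚)*1057/(-3001) - 243496 = (⅚)*(-1/3001)*1057 - 243496 = -5285/18006 - 243496 = -4384394261/18006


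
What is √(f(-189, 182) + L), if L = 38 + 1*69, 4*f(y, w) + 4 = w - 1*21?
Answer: 3*√65/2 ≈ 12.093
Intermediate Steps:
f(y, w) = -25/4 + w/4 (f(y, w) = -1 + (w - 1*21)/4 = -1 + (w - 21)/4 = -1 + (-21 + w)/4 = -1 + (-21/4 + w/4) = -25/4 + w/4)
L = 107 (L = 38 + 69 = 107)
√(f(-189, 182) + L) = √((-25/4 + (¼)*182) + 107) = √((-25/4 + 91/2) + 107) = √(157/4 + 107) = √(585/4) = 3*√65/2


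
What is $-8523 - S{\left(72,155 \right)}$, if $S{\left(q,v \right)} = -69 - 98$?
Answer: $-8356$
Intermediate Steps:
$S{\left(q,v \right)} = -167$
$-8523 - S{\left(72,155 \right)} = -8523 - -167 = -8523 + 167 = -8356$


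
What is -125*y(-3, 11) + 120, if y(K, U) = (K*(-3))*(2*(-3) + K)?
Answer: 10245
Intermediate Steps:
y(K, U) = -3*K*(-6 + K) (y(K, U) = (-3*K)*(-6 + K) = -3*K*(-6 + K))
-125*y(-3, 11) + 120 = -375*(-3)*(6 - 1*(-3)) + 120 = -375*(-3)*(6 + 3) + 120 = -375*(-3)*9 + 120 = -125*(-81) + 120 = 10125 + 120 = 10245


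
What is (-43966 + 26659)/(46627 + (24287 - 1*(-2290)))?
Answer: -17307/73204 ≈ -0.23642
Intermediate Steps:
(-43966 + 26659)/(46627 + (24287 - 1*(-2290))) = -17307/(46627 + (24287 + 2290)) = -17307/(46627 + 26577) = -17307/73204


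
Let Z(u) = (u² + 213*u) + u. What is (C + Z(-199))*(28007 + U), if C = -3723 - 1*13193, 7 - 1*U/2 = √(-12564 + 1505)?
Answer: -557645921 + 39802*I*√11059 ≈ -5.5765e+8 + 4.1856e+6*I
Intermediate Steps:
U = 14 - 2*I*√11059 (U = 14 - 2*√(-12564 + 1505) = 14 - 2*I*√11059 ≈ 14.0 - 210.32*I)
C = -16916 (C = -3723 - 13193 = -16916)
Z(u) = u² + 214*u
(C + Z(-199))*(28007 + U) = (-16916 - 199*(214 - 199))*(28007 + (14 - 2*I*√11059)) = (-16916 - 199*15)*(28021 - 2*I*√11059) = (-16916 - 2985)*(28021 - 2*I*√11059) = -19901*(28021 - 2*I*√11059) = -557645921 + 39802*I*√11059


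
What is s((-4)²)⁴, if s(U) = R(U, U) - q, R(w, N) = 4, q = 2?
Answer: 16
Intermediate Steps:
s(U) = 2 (s(U) = 4 - 1*2 = 4 - 2 = 2)
s((-4)²)⁴ = 2⁴ = 16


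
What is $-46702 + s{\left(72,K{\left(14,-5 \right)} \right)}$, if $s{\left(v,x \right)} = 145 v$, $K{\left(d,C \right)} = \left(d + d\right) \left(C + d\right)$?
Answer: $-36262$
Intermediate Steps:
$K{\left(d,C \right)} = 2 d \left(C + d\right)$
$-46702 + s{\left(72,K{\left(14,-5 \right)} \right)} = -46702 + 145 \cdot 72 = -46702 + 10440 = -36262$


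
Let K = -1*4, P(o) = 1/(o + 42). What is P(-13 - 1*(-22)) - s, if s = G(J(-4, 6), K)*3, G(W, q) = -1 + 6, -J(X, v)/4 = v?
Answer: -764/51 ≈ -14.980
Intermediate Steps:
J(X, v) = -4*v
P(o) = 1/(42 + o)
K = -4
G(W, q) = 5
s = 15 (s = 5*3 = 15)
P(-13 - 1*(-22)) - s = 1/(42 + (-13 - 1*(-22))) - 1*15 = 1/(42 + (-13 + 22)) - 15 = 1/(42 + 9) - 15 = 1/51 - 15 = -764/51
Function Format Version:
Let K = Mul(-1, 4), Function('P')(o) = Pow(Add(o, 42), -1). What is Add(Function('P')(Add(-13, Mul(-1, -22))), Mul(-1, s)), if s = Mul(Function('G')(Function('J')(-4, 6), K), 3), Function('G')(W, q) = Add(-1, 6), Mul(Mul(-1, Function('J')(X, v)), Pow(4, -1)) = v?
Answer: Rational(-764, 51) ≈ -14.980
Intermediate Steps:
Function('J')(X, v) = Mul(-4, v)
Function('P')(o) = Pow(Add(42, o), -1)
K = -4
Function('G')(W, q) = 5
s = 15 (s = Mul(5, 3) = 15)
Add(Function('P')(Add(-13, Mul(-1, -22))), Mul(-1, s)) = Add(Pow(Add(42, Add(-13, Mul(-1, -22))), -1), Mul(-1, 15)) = Add(Pow(Add(42, Add(-13, 22)), -1), -15) = Add(Pow(Add(42, 9), -1), -15) = Add(Pow(51, -1), -15) = Add(Rational(1, 51), -15) = Rational(-764, 51)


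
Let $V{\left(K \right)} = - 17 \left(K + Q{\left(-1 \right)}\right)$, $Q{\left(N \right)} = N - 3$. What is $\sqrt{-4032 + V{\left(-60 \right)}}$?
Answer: $8 i \sqrt{46} \approx 54.259 i$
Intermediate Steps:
$Q{\left(N \right)} = -3 + N$
$V{\left(K \right)} = 68 - 17 K$ ($V{\left(K \right)} = - 17 \left(K - 4\right) = - 17 \left(-4 + K\right) = 68 - 17 K$)
$\sqrt{-4032 + V{\left(-60 \right)}} = \sqrt{-4032 + \left(68 - -1020\right)} = \sqrt{-4032 + \left(68 + 1020\right)} = \sqrt{-4032 + 1088} = \sqrt{-2944} = 8 i \sqrt{46}$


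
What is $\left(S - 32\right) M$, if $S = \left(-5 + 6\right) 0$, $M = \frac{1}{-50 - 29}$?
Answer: $\frac{32}{79} \approx 0.40506$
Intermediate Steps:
$M = - \frac{1}{79}$ ($M = \frac{1}{-79} = - \frac{1}{79} \approx -0.012658$)
$S = 0$ ($S = 1 \cdot 0 = 0$)
$\left(S - 32\right) M = \left(0 - 32\right) \left(- \frac{1}{79}\right) = \left(-32\right) \left(- \frac{1}{79}\right) = \frac{32}{79}$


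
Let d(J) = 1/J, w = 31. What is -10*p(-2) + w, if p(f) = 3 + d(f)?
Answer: 6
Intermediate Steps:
p(f) = 3 + 1/f
-10*p(-2) + w = -10*(3 + 1/(-2)) + 31 = -10*(3 - ½) + 31 = -10*5/2 + 31 = -25 + 31 = 6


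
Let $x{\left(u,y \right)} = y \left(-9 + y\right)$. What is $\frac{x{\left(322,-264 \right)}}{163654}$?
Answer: $\frac{36036}{81827} \approx 0.44039$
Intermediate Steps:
$\frac{x{\left(322,-264 \right)}}{163654} = \frac{\left(-264\right) \left(-9 - 264\right)}{163654} = \left(-264\right) \left(-273\right) \frac{1}{163654} = 72072 \cdot \frac{1}{163654} = \frac{36036}{81827}$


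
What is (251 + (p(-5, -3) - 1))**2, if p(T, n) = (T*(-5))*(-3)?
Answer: 30625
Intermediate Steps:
p(T, n) = 15*T (p(T, n) = -5*T*(-3) = 15*T)
(251 + (p(-5, -3) - 1))**2 = (251 + (15*(-5) - 1))**2 = (251 + (-75 - 1))**2 = (251 - 76)**2 = 175**2 = 30625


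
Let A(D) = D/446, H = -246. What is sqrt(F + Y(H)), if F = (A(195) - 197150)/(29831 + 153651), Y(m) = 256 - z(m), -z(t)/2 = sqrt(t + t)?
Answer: sqrt(426785792793012861 + 6696635306352784*I*sqrt(123))/40916486 ≈ 16.026 + 1.384*I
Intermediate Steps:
z(t) = -2*sqrt(2)*sqrt(t) (z(t) = -2*sqrt(t + t) = -2*sqrt(2)*sqrt(t))
A(D) = D/446 (A(D) = D*(1/446) = D/446)
Y(m) = 256 + 2*sqrt(2)*sqrt(m) (Y(m) = 256 - (-2)*sqrt(2)*sqrt(m) = 256 + 2*sqrt(2)*sqrt(m))
F = -87928705/81832972 (F = ((1/446)*195 - 197150)/(29831 + 153651) = (195/446 - 197150)/183482 = -87928705/446*1/183482 = -87928705/81832972 ≈ -1.0745)
sqrt(F + Y(H)) = sqrt(-87928705/81832972 + (256 + 2*sqrt(2)*sqrt(-246))) = sqrt(-87928705/81832972 + (256 + 2*sqrt(2)*(I*sqrt(246)))) = sqrt(-87928705/81832972 + (256 + 4*I*sqrt(123))) = sqrt(20861312127/81832972 + 4*I*sqrt(123))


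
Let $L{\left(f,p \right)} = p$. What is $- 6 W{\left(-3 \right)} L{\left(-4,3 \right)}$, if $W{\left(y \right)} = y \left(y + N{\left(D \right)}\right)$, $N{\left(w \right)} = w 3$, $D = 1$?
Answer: $0$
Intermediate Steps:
$N{\left(w \right)} = 3 w$
$W{\left(y \right)} = y \left(3 + y\right)$ ($W{\left(y \right)} = y \left(y + 3 \cdot 1\right) = y \left(y + 3\right) = y \left(3 + y\right)$)
$- 6 W{\left(-3 \right)} L{\left(-4,3 \right)} = - 6 \left(- 3 \left(3 - 3\right)\right) 3 = - 6 \left(\left(-3\right) 0\right) 3 = \left(-6\right) 0 \cdot 3 = 0 \cdot 3 = 0$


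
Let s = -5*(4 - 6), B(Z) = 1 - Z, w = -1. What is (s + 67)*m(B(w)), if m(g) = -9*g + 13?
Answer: -385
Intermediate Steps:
s = 10 (s = -5*(-2) = 10)
m(g) = 13 - 9*g
(s + 67)*m(B(w)) = (10 + 67)*(13 - 9*(1 - 1*(-1))) = 77*(13 - 9*(1 + 1)) = 77*(13 - 9*2) = 77*(13 - 18) = 77*(-5) = -385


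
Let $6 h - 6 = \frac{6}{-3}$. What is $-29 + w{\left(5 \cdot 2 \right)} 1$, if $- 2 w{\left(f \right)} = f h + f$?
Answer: $- \frac{112}{3} \approx -37.333$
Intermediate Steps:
$h = \frac{2}{3}$ ($h = 1 + \frac{6 \frac{1}{-3}}{6} = 1 + \frac{6 \left(- \frac{1}{3}\right)}{6} = 1 + \frac{1}{6} \left(-2\right) = 1 - \frac{1}{3} = \frac{2}{3} \approx 0.66667$)
$w{\left(f \right)} = - \frac{5 f}{6}$ ($w{\left(f \right)} = - \frac{f \frac{2}{3} + f}{2} = - \frac{\frac{2 f}{3} + f}{2} = - \frac{\frac{5}{3} f}{2} = - \frac{5 f}{6}$)
$-29 + w{\left(5 \cdot 2 \right)} 1 = -29 + - \frac{5 \cdot 5 \cdot 2}{6} \cdot 1 = -29 + \left(- \frac{5}{6}\right) 10 \cdot 1 = -29 - \frac{25}{3} = - \frac{112}{3}$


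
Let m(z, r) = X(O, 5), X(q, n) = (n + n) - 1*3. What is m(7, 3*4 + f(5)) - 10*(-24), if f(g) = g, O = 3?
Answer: 247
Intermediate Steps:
X(q, n) = -3 + 2*n (X(q, n) = 2*n - 3 = -3 + 2*n)
m(z, r) = 7 (m(z, r) = -3 + 2*5 = -3 + 10 = 7)
m(7, 3*4 + f(5)) - 10*(-24) = 7 - 10*(-24) = 7 + 240 = 247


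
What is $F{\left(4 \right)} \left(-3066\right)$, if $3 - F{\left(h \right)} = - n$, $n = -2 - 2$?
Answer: $3066$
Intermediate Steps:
$n = -4$ ($n = -2 - 2 = -4$)
$F{\left(h \right)} = -1$ ($F{\left(h \right)} = 3 - \left(-1\right) \left(-4\right) = 3 - 4 = -1$)
$F{\left(4 \right)} \left(-3066\right) = \left(-1\right) \left(-3066\right) = 3066$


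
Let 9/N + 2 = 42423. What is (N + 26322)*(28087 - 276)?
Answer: 31053917535081/42421 ≈ 7.3204e+8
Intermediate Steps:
N = 9/42421 (N = 9/(-2 + 42423) = 9/42421 ≈ 0.00021216)
(N + 26322)*(28087 - 276) = (9/42421 + 26322)*(28087 - 276) = (1116605571/42421)*27811 = 31053917535081/42421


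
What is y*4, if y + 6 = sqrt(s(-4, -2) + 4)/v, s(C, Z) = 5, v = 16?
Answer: -93/4 ≈ -23.250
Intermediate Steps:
y = -93/16 (y = -6 + sqrt(5 + 4)/16 = -6 + sqrt(9)*(1/16) = -6 + 3*(1/16) = -6 + 3/16 = -93/16 ≈ -5.8125)
y*4 = -93/16*4 = -93/4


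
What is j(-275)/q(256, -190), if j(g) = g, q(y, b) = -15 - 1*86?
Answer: 275/101 ≈ 2.7228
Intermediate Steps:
q(y, b) = -101 (q(y, b) = -15 - 86 = -101)
j(-275)/q(256, -190) = -275/(-101) = -275*(-1/101) = 275/101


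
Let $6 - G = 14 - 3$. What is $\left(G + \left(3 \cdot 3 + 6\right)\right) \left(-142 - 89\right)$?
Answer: $-2310$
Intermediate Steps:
$G = -5$ ($G = 6 - \left(14 - 3\right) = 6 - 11 = -5$)
$\left(G + \left(3 \cdot 3 + 6\right)\right) \left(-142 - 89\right) = \left(-5 + \left(3 \cdot 3 + 6\right)\right) \left(-142 - 89\right) = \left(-5 + \left(9 + 6\right)\right) \left(-231\right) = \left(-5 + 15\right) \left(-231\right) = 10 \left(-231\right) = -2310$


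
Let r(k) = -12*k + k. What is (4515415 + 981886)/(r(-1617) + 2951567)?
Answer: 5497301/2969354 ≈ 1.8513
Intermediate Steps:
r(k) = -11*k
(4515415 + 981886)/(r(-1617) + 2951567) = (4515415 + 981886)/(-11*(-1617) + 2951567) = 5497301/(17787 + 2951567) = 5497301/2969354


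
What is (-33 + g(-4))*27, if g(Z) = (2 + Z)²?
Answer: -783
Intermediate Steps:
(-33 + g(-4))*27 = (-33 + (2 - 4)²)*27 = (-33 + (-2)²)*27 = (-33 + 4)*27 = -29*27 = -783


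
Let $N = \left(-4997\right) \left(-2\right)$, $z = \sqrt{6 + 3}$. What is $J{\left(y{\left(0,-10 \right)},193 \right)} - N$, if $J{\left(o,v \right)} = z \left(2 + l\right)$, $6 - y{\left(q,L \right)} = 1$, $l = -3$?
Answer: $-9997$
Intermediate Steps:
$y{\left(q,L \right)} = 5$ ($y{\left(q,L \right)} = 6 - 1 = 5$)
$z = 3$ ($z = \sqrt{9} = 3$)
$J{\left(o,v \right)} = -3$ ($J{\left(o,v \right)} = 3 \left(2 - 3\right) = 3 \left(-1\right) = -3$)
$N = 9994$
$J{\left(y{\left(0,-10 \right)},193 \right)} - N = -3 - 9994 = -9997$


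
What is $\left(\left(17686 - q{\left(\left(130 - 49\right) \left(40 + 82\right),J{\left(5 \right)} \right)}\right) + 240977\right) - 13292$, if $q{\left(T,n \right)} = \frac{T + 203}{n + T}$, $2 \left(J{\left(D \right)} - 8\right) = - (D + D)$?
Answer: $\frac{485096450}{1977} \approx 2.4537 \cdot 10^{5}$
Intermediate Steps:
$J{\left(D \right)} = 8 - D$ ($J{\left(D \right)} = 8 + \frac{\left(-1\right) \left(D + D\right)}{2} = 8 + \frac{\left(-1\right) 2 D}{2} = 8 + \frac{\left(-2\right) D}{2} = 8 - D$)
$q{\left(T,n \right)} = \frac{203 + T}{T + n}$
$\left(\left(17686 - q{\left(\left(130 - 49\right) \left(40 + 82\right),J{\left(5 \right)} \right)}\right) + 240977\right) - 13292 = \left(\left(17686 - \frac{203 + \left(130 - 49\right) \left(40 + 82\right)}{\left(130 - 49\right) \left(40 + 82\right) + \left(8 - 5\right)}\right) + 240977\right) - 13292 = \left(\left(17686 - \frac{203 + 81 \cdot 122}{81 \cdot 122 + \left(8 - 5\right)}\right) + 240977\right) - 13292 = \left(\left(17686 - \frac{203 + 9882}{9882 + 3}\right) + 240977\right) - 13292 = \left(\left(17686 - \frac{1}{9885} \cdot 10085\right) + 240977\right) - 13292 = \left(\left(17686 - \frac{2017}{1977}\right) + 240977\right) - 13292 = \left(\frac{34963205}{1977} + 240977\right) - 13292 = \frac{511374734}{1977} - 13292 = \frac{485096450}{1977}$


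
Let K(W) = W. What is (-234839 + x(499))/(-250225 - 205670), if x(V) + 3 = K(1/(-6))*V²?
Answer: 1658053/2735370 ≈ 0.60615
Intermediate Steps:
x(V) = -3 - V²/6 (x(V) = -3 + V²/(-6) = -3 - V²/6)
(-234839 + x(499))/(-250225 - 205670) = (-234839 + (-3 - ⅙*499²))/(-250225 - 205670) = (-234839 + (-3 - ⅙*249001))/(-455895) = (-234839 + (-3 - 249001/6))*(-1/455895) = (-234839 - 249019/6)*(-1/455895) = -1658053/6*(-1/455895) = 1658053/2735370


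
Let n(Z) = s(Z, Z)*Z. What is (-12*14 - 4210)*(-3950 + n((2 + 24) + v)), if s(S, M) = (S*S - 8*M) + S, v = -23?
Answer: 17450708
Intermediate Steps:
s(S, M) = S + S**2 - 8*M (s(S, M) = (S**2 - 8*M) + S = S + S**2 - 8*M)
n(Z) = Z*(Z**2 - 7*Z) (n(Z) = (Z + Z**2 - 8*Z)*Z = (Z**2 - 7*Z)*Z = Z*(Z**2 - 7*Z))
(-12*14 - 4210)*(-3950 + n((2 + 24) + v)) = (-12*14 - 4210)*(-3950 + ((2 + 24) - 23)**2*(-7 + ((2 + 24) - 23))) = (-168 - 4210)*(-3950 + (26 - 23)**2*(-7 + (26 - 23))) = -4378*(-3950 + 3**2*(-7 + 3)) = -4378*(-3950 + 9*(-4)) = -4378*(-3950 - 36) = -4378*(-3986) = 17450708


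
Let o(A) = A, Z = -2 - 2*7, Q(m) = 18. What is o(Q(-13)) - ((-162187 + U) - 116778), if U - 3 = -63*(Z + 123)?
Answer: 285721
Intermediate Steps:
Z = -16 (Z = -2 - 14 = -16)
U = -6738 (U = 3 - 63*(-16 + 123) = 3 - 63*107 = 3 - 6741 = -6738)
o(Q(-13)) - ((-162187 + U) - 116778) = 18 - ((-162187 - 6738) - 116778) = 18 - (-168925 - 116778) = 18 - 1*(-285703) = 18 + 285703 = 285721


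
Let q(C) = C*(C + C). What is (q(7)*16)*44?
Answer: 68992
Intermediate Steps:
q(C) = 2*C² (q(C) = C*(2*C) = 2*C²)
(q(7)*16)*44 = ((2*7²)*16)*44 = ((2*49)*16)*44 = (98*16)*44 = 1568*44 = 68992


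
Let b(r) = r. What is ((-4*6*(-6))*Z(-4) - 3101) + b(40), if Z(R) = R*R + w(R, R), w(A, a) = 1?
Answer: -613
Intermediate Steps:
Z(R) = 1 + R² (Z(R) = R*R + 1 = R² + 1 = 1 + R²)
((-4*6*(-6))*Z(-4) - 3101) + b(40) = ((-4*6*(-6))*(1 + (-4)²) - 3101) + 40 = ((-24*(-6))*(1 + 16) - 3101) + 40 = (144*17 - 3101) + 40 = (2448 - 3101) + 40 = -653 + 40 = -613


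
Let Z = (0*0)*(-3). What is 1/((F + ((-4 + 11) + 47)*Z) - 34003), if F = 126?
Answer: -1/33877 ≈ -2.9519e-5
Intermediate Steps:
Z = 0 (Z = 0*(-3) = 0)
1/((F + ((-4 + 11) + 47)*Z) - 34003) = 1/((126 + ((-4 + 11) + 47)*0) - 34003) = 1/((126 + (7 + 47)*0) - 34003) = 1/((126 + 54*0) - 34003) = 1/((126 + 0) - 34003) = 1/(126 - 34003) = 1/(-33877) = -1/33877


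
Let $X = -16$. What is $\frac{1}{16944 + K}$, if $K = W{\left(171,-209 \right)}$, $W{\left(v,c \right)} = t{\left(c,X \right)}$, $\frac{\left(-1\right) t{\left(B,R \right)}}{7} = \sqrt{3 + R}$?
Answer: $\frac{16944}{287099773} + \frac{7 i \sqrt{13}}{287099773} \approx 5.9018 \cdot 10^{-5} + 8.791 \cdot 10^{-8} i$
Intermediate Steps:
$t{\left(B,R \right)} = - 7 \sqrt{3 + R}$
$W{\left(v,c \right)} = - 7 i \sqrt{13}$ ($W{\left(v,c \right)} = - 7 \sqrt{3 - 16} = - 7 \sqrt{-13} = - 7 i \sqrt{13}$)
$K = - 7 i \sqrt{13} \approx - 25.239 i$
$\frac{1}{16944 + K} = \frac{1}{16944 - 7 i \sqrt{13}}$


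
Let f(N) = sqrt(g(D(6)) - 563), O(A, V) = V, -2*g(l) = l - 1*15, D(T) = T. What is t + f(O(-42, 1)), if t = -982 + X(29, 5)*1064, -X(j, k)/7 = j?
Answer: -216974 + I*sqrt(2234)/2 ≈ -2.1697e+5 + 23.633*I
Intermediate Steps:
g(l) = 15/2 - l/2 (g(l) = -(l - 1*15)/2 = -(l - 15)/2 = -(-15 + l)/2 = 15/2 - l/2)
X(j, k) = -7*j
t = -216974 (t = -982 - 7*29*1064 = -982 - 203*1064 = -982 - 215992 = -216974)
f(N) = I*sqrt(2234)/2 (f(N) = sqrt((15/2 - 1/2*6) - 563) = sqrt((15/2 - 3) - 563) = sqrt(9/2 - 563) = sqrt(-1117/2) = I*sqrt(2234)/2)
t + f(O(-42, 1)) = -216974 + I*sqrt(2234)/2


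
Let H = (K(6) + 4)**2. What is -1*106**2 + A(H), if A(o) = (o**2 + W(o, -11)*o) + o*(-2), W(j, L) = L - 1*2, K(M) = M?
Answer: -2736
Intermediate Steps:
W(j, L) = -2 + L (W(j, L) = L - 2 = -2 + L)
H = 100 (H = (6 + 4)**2 = 10**2 = 100)
A(o) = o**2 - 15*o (A(o) = (o**2 + (-2 - 11)*o) + o*(-2) = (o**2 - 13*o) - 2*o = o**2 - 15*o)
-1*106**2 + A(H) = -1*106**2 + 100*(-15 + 100) = -1*11236 + 100*85 = -11236 + 8500 = -2736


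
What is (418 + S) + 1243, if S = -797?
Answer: 864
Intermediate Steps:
(418 + S) + 1243 = (418 - 797) + 1243 = -379 + 1243 = 864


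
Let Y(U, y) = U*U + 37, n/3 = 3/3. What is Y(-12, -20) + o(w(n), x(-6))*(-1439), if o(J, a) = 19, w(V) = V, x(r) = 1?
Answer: -27160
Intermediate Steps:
n = 3 (n = 3*(3/3) = 3*(3*(1/3)) = 3*1 = 3)
Y(U, y) = 37 + U**2 (Y(U, y) = U**2 + 37 = 37 + U**2)
Y(-12, -20) + o(w(n), x(-6))*(-1439) = (37 + (-12)**2) + 19*(-1439) = (37 + 144) - 27341 = 181 - 27341 = -27160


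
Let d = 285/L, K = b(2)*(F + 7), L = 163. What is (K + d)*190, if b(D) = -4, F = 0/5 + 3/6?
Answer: -874950/163 ≈ -5367.8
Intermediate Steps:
F = ½ (F = 0*(⅕) + 3*(⅙) = 0 + ½ = ½ ≈ 0.50000)
K = -30 (K = -4*(½ + 7) = -4*15/2 = -30)
d = 285/163 ≈ 1.7485
(K + d)*190 = (-30 + 285/163)*190 = -4605/163*190 = -874950/163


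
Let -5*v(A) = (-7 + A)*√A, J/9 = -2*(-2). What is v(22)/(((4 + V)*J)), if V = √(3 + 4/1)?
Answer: -√22/27 + √154/108 ≈ -0.058815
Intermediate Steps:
J = 36 (J = 9*(-2*(-2)) = 9*4 = 36)
V = √7 (V = √(3 + 4*1) = √(3 + 4) = √7 ≈ 2.6458)
v(A) = -√A*(-7 + A)/5 (v(A) = -(-7 + A)*√A/5 = -√A*(-7 + A)/5)
v(22)/(((4 + V)*J)) = (√22*(7 - 1*22)/5)/(((4 + √7)*36)) = (√22*(7 - 22)/5)/(144 + 36*√7) = ((⅕)*√22*(-15))/(144 + 36*√7) = (-3*√22)/(144 + 36*√7) = -3*√22/(144 + 36*√7)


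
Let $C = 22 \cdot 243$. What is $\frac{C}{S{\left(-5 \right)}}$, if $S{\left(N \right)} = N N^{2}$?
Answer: $- \frac{5346}{125} \approx -42.768$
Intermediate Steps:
$S{\left(N \right)} = N^{3}$
$C = 5346$
$\frac{C}{S{\left(-5 \right)}} = \frac{5346}{\left(-5\right)^{3}} = \frac{5346}{-125} = 5346 \left(- \frac{1}{125}\right) = - \frac{5346}{125}$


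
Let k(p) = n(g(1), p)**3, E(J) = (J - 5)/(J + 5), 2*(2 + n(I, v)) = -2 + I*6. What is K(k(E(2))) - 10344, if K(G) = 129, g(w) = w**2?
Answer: -10215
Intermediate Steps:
n(I, v) = -3 + 3*I (n(I, v) = -2 + (-2 + I*6)/2 = -2 + (-2 + 6*I)/2 = -2 + (-1 + 3*I) = -3 + 3*I)
E(J) = (-5 + J)/(5 + J)
k(p) = 0 (k(p) = (-3 + 3*1**2)**3 = (-3 + 3*1)**3 = (-3 + 3)**3 = 0**3 = 0)
K(k(E(2))) - 10344 = 129 - 10344 = -10215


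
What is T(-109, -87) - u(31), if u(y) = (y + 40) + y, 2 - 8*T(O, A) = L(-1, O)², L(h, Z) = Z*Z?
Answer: -141158975/8 ≈ -1.7645e+7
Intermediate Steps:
L(h, Z) = Z²
T(O, A) = ¼ - O⁴/8
u(y) = 40 + 2*y (u(y) = (40 + y) + y = 40 + 2*y)
T(-109, -87) - u(31) = (¼ - ⅛*(-109)⁴) - (40 + 2*31) = (¼ - ⅛*141158161) - (40 + 62) = (¼ - 141158161/8) - 1*102 = -141158159/8 - 102 = -141158975/8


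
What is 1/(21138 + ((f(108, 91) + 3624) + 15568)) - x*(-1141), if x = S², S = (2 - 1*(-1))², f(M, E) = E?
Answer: 3735749242/40421 ≈ 92421.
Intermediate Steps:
S = 9 (S = (2 + 1)² = 3² = 9)
x = 81 (x = 9² = 81)
1/(21138 + ((f(108, 91) + 3624) + 15568)) - x*(-1141) = 1/(21138 + ((91 + 3624) + 15568)) - 81*(-1141) = 1/(21138 + (3715 + 15568)) - 1*(-92421) = 1/(21138 + 19283) + 92421 = 1/40421 + 92421 = 3735749242/40421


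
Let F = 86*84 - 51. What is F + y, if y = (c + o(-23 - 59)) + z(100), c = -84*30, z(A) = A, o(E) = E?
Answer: 4671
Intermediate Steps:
F = 7173 (F = 7224 - 51 = 7173)
c = -2520
y = -2502 (y = (-2520 + (-23 - 59)) + 100 = (-2520 - 82) + 100 = -2602 + 100 = -2502)
F + y = 7173 - 2502 = 4671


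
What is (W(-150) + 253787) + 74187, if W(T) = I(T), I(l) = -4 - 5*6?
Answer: 327940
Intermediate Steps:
I(l) = -34 (I(l) = -4 - 30 = -34)
W(T) = -34
(W(-150) + 253787) + 74187 = (-34 + 253787) + 74187 = 253753 + 74187 = 327940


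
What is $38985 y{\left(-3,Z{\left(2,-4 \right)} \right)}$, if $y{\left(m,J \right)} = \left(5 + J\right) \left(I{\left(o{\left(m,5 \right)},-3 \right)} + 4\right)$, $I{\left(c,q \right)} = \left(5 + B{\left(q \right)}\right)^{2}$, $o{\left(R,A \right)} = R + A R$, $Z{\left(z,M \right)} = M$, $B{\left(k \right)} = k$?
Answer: $311880$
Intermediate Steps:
$I{\left(c,q \right)} = \left(5 + q\right)^{2}$
$y{\left(m,J \right)} = 40 + 8 J$ ($y{\left(m,J \right)} = \left(5 + J\right) \left(\left(5 - 3\right)^{2} + 4\right) = \left(5 + J\right) \left(2^{2} + 4\right) = \left(5 + J\right) \left(4 + 4\right) = \left(5 + J\right) 8 = 40 + 8 J$)
$38985 y{\left(-3,Z{\left(2,-4 \right)} \right)} = 38985 \left(40 + 8 \left(-4\right)\right) = 38985 \left(40 - 32\right) = 38985 \cdot 8 = 311880$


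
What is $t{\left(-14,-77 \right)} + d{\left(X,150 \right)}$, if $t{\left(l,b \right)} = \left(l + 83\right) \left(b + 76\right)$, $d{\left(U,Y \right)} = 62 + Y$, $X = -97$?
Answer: $143$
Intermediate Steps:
$t{\left(l,b \right)} = \left(76 + b\right) \left(83 + l\right)$ ($t{\left(l,b \right)} = \left(83 + l\right) \left(76 + b\right) = \left(76 + b\right) \left(83 + l\right)$)
$t{\left(-14,-77 \right)} + d{\left(X,150 \right)} = \left(6308 + 76 \left(-14\right) + 83 \left(-77\right) - -1078\right) + \left(62 + 150\right) = \left(6308 - 1064 - 6391 + 1078\right) + 212 = -69 + 212 = 143$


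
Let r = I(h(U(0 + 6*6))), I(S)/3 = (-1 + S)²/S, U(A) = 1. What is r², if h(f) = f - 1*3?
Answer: 729/4 ≈ 182.25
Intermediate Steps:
h(f) = -3 + f (h(f) = f - 3 = -3 + f)
I(S) = 3*(-1 + S)²/S (I(S) = 3*((-1 + S)²/S) = 3*(-1 + S)²/S)
r = -27/2 (r = 3*(-1 + (-3 + 1))²/(-3 + 1) = 3*(-1 - 2)²/(-2) = 3*(-½)*(-3)² = 3*(-½)*9 = -27/2 ≈ -13.500)
r² = (-27/2)² = 729/4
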